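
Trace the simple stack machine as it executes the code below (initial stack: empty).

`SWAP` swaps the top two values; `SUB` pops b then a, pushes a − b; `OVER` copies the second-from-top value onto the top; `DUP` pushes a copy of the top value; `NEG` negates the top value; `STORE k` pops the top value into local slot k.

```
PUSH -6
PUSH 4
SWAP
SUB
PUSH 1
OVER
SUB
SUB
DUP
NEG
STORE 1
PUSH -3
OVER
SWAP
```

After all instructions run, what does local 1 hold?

-19

PUSH -6 : [-6]
PUSH 4  : [-6, 4]
SWAP    : [4, -6]
SUB     : [10]
PUSH 1  : [10, 1]
OVER    : [10, 1, 10]
SUB     : [10, -9]
SUB     : [19]
DUP     : [19, 19]
NEG     : [19, -19]
STORE 1 : [19]
PUSH -3 : [19, -3]
OVER    : [19, -3, 19]
SWAP    : [19, 19, -3]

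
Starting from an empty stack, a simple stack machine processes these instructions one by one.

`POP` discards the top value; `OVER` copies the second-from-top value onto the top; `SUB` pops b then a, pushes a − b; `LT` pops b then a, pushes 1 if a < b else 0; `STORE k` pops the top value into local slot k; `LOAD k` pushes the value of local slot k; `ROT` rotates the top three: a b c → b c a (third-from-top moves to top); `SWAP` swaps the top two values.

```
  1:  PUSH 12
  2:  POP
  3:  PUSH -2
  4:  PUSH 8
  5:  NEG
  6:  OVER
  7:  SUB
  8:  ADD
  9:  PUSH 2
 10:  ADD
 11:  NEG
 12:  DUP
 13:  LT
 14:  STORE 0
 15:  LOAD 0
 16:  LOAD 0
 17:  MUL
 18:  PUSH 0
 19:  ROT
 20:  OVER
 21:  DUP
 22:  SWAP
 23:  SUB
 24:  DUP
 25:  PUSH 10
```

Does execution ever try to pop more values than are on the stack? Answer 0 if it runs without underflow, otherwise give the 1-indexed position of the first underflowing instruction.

19

PUSH 12 : [12]
POP     : []
PUSH -2 : [-2]
PUSH 8  : [-2, 8]
NEG     : [-2, -8]
OVER    : [-2, -8, -2]
SUB     : [-2, -6]
ADD     : [-8]
PUSH 2  : [-8, 2]
ADD     : [-6]
NEG     : [6]
DUP     : [6, 6]
LT      : [0]
STORE 0 : []
LOAD 0  : [0]
LOAD 0  : [0, 0]
MUL     : [0]
PUSH 0  : [0, 0]
ROT  — needs 3 operands, stack has 2 → underflow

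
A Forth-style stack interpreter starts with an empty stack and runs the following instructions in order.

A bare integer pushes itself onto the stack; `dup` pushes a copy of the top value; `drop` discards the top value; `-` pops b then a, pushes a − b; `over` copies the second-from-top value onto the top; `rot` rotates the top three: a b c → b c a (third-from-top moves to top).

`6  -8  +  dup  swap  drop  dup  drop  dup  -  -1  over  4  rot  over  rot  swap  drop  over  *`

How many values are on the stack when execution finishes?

6    : 6
-8   : 6 -8
+    : -2
dup  : -2 -2
swap : -2 -2
drop : -2
dup  : -2 -2
drop : -2
dup  : -2 -2
-    : 0
-1   : 0 -1
over : 0 -1 0
4    : 0 -1 0 4
rot  : 0 0 4 -1
over : 0 0 4 -1 4
rot  : 0 0 -1 4 4
swap : 0 0 -1 4 4
drop : 0 0 -1 4
over : 0 0 -1 4 -1
*    : 0 0 -1 -4

4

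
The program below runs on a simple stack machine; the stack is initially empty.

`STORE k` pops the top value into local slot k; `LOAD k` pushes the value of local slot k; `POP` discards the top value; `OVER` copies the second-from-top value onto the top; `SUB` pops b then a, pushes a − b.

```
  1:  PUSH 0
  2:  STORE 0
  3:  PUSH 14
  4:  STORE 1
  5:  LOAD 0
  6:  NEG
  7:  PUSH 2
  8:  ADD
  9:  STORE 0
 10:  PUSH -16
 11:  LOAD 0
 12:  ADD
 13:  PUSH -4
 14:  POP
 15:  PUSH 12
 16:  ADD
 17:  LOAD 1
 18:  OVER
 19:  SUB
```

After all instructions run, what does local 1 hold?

PUSH 0    [0]
STORE 0   []
PUSH 14   [14]
STORE 1   []
LOAD 0    [0]
NEG       [0]
PUSH 2    [0, 2]
ADD       [2]
STORE 0   []
PUSH -16  [-16]
LOAD 0    [-16, 2]
ADD       [-14]
PUSH -4   [-14, -4]
POP       [-14]
PUSH 12   [-14, 12]
ADD       [-2]
LOAD 1    [-2, 14]
OVER      [-2, 14, -2]
SUB       [-2, 16]

14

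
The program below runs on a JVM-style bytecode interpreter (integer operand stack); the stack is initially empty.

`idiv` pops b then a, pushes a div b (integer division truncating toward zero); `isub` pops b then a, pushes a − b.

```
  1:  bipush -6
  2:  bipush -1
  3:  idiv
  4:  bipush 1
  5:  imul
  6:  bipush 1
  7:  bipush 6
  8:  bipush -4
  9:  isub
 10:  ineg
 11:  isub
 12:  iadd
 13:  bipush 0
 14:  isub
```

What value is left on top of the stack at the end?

17

bipush -6 : [-6]
bipush -1 : [-6, -1]
idiv      : [6]
bipush 1  : [6, 1]
imul      : [6]
bipush 1  : [6, 1]
bipush 6  : [6, 1, 6]
bipush -4 : [6, 1, 6, -4]
isub      : [6, 1, 10]
ineg      : [6, 1, -10]
isub      : [6, 11]
iadd      : [17]
bipush 0  : [17, 0]
isub      : [17]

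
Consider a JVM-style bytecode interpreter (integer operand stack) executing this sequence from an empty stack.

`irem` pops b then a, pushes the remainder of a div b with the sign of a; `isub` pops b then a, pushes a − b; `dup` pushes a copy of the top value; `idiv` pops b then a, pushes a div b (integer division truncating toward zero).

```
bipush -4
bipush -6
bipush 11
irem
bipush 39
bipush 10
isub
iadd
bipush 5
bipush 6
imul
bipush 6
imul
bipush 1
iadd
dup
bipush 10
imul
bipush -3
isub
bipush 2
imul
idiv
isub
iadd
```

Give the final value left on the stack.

19

bipush -4 : [-4]
bipush -6 : [-4, -6]
bipush 11 : [-4, -6, 11]
irem      : [-4, -6]
bipush 39 : [-4, -6, 39]
bipush 10 : [-4, -6, 39, 10]
isub      : [-4, -6, 29]
iadd      : [-4, 23]
bipush 5  : [-4, 23, 5]
bipush 6  : [-4, 23, 5, 6]
imul      : [-4, 23, 30]
bipush 6  : [-4, 23, 30, 6]
imul      : [-4, 23, 180]
bipush 1  : [-4, 23, 180, 1]
iadd      : [-4, 23, 181]
dup       : [-4, 23, 181, 181]
bipush 10 : [-4, 23, 181, 181, 10]
imul      : [-4, 23, 181, 1810]
bipush -3 : [-4, 23, 181, 1810, -3]
isub      : [-4, 23, 181, 1813]
bipush 2  : [-4, 23, 181, 1813, 2]
imul      : [-4, 23, 181, 3626]
idiv      : [-4, 23, 0]
isub      : [-4, 23]
iadd      : [19]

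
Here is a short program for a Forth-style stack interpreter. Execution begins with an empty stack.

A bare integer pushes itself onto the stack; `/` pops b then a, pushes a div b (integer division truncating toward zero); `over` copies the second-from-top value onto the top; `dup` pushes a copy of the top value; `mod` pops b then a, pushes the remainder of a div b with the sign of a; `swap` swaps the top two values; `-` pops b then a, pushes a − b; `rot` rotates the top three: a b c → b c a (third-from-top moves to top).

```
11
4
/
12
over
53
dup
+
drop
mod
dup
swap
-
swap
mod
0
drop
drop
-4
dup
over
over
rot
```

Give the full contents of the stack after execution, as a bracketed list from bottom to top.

11    11
4     11 4
/     2
12    2 12
over  2 12 2
53    2 12 2 53
dup   2 12 2 53 53
+     2 12 2 106
drop  2 12 2
mod   2 0
dup   2 0 0
swap  2 0 0
-     2 0
swap  0 2
mod   0
0     0 0
drop  0
drop  (empty)
-4    -4
dup   -4 -4
over  -4 -4 -4
over  -4 -4 -4 -4
rot   -4 -4 -4 -4

[-4, -4, -4, -4]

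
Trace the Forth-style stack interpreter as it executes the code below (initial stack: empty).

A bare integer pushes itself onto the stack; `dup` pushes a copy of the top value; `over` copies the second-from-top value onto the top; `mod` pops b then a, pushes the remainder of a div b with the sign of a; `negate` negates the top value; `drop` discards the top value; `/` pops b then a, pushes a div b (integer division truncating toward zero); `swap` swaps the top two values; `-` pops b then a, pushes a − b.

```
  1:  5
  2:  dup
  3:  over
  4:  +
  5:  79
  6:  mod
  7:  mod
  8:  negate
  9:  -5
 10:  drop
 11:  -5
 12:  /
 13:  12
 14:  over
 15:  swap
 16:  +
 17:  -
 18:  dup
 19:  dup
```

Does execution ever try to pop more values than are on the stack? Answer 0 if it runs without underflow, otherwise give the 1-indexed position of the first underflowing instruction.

5       5
dup     5 5
over    5 5 5
+       5 10
79      5 10 79
mod     5 10
mod     5
negate  -5
-5      -5 -5
drop    -5
-5      -5 -5
/       1
12      1 12
over    1 12 1
swap    1 1 12
+       1 13
-       -12
dup     -12 -12
dup     -12 -12 -12

0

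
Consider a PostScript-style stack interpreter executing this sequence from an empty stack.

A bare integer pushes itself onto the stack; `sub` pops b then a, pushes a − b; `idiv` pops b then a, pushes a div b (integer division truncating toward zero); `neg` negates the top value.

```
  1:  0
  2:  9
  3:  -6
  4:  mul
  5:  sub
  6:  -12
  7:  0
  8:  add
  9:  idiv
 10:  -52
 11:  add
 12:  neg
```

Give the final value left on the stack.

56

0     [0]
9     [0, 9]
-6    [0, 9, -6]
mul   [0, -54]
sub   [54]
-12   [54, -12]
0     [54, -12, 0]
add   [54, -12]
idiv  [-4]
-52   [-4, -52]
add   [-56]
neg   [56]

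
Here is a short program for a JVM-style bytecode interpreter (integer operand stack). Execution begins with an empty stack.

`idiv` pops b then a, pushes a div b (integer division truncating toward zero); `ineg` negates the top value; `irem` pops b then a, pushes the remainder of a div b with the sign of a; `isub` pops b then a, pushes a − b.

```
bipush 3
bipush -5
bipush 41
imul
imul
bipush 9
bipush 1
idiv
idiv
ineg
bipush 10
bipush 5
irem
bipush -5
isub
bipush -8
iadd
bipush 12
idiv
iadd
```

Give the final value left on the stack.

bipush 3  → [3]
bipush -5 → [3, -5]
bipush 41 → [3, -5, 41]
imul      → [3, -205]
imul      → [-615]
bipush 9  → [-615, 9]
bipush 1  → [-615, 9, 1]
idiv      → [-615, 9]
idiv      → [-68]
ineg      → [68]
bipush 10 → [68, 10]
bipush 5  → [68, 10, 5]
irem      → [68, 0]
bipush -5 → [68, 0, -5]
isub      → [68, 5]
bipush -8 → [68, 5, -8]
iadd      → [68, -3]
bipush 12 → [68, -3, 12]
idiv      → [68, 0]
iadd      → [68]

68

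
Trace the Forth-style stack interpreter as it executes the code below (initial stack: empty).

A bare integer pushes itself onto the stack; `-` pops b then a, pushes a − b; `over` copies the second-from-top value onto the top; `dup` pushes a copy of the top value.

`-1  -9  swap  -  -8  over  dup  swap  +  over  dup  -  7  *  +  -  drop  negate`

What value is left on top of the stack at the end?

-1     : [-1]
-9     : [-1, -9]
swap   : [-9, -1]
-      : [-8]
-8     : [-8, -8]
over   : [-8, -8, -8]
dup    : [-8, -8, -8, -8]
swap   : [-8, -8, -8, -8]
+      : [-8, -8, -16]
over   : [-8, -8, -16, -8]
dup    : [-8, -8, -16, -8, -8]
-      : [-8, -8, -16, 0]
7      : [-8, -8, -16, 0, 7]
*      : [-8, -8, -16, 0]
+      : [-8, -8, -16]
-      : [-8, 8]
drop   : [-8]
negate : [8]

8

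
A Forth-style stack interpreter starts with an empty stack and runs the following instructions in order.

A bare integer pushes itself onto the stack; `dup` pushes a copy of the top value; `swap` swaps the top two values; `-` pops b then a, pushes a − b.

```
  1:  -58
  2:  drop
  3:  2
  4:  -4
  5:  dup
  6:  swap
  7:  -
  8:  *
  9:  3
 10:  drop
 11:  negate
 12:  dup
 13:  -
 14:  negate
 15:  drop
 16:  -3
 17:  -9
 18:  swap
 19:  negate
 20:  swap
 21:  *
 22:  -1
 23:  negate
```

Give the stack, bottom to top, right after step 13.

-58    -> [-58]
drop   -> []
2      -> [2]
-4     -> [2, -4]
dup    -> [2, -4, -4]
swap   -> [2, -4, -4]
-      -> [2, 0]
*      -> [0]
3      -> [0, 3]
drop   -> [0]
negate -> [0]
dup    -> [0, 0]
-      -> [0]

[0]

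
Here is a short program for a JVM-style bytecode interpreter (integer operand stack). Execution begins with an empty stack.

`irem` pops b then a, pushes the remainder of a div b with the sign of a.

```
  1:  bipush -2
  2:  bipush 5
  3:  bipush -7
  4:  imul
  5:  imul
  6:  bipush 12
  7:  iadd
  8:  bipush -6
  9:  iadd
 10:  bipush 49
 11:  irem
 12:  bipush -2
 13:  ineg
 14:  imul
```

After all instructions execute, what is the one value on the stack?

54

bipush -2 : [-2]
bipush 5  : [-2, 5]
bipush -7 : [-2, 5, -7]
imul      : [-2, -35]
imul      : [70]
bipush 12 : [70, 12]
iadd      : [82]
bipush -6 : [82, -6]
iadd      : [76]
bipush 49 : [76, 49]
irem      : [27]
bipush -2 : [27, -2]
ineg      : [27, 2]
imul      : [54]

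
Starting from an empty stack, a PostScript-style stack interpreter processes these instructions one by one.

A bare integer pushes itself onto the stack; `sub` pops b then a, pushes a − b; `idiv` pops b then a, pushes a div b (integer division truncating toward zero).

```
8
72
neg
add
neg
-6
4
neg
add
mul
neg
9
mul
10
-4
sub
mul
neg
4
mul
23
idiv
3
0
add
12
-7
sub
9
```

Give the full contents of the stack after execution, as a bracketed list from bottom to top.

8     8
72    8 72
neg   8 -72
add   -64
neg   64
-6    64 -6
4     64 -6 4
neg   64 -6 -4
add   64 -10
mul   -640
neg   640
9     640 9
mul   5760
10    5760 10
-4    5760 10 -4
sub   5760 14
mul   80640
neg   -80640
4     -80640 4
mul   -322560
23    -322560 23
idiv  -14024
3     -14024 3
0     -14024 3 0
add   -14024 3
12    -14024 3 12
-7    -14024 3 12 -7
sub   -14024 3 19
9     -14024 3 19 9

[-14024, 3, 19, 9]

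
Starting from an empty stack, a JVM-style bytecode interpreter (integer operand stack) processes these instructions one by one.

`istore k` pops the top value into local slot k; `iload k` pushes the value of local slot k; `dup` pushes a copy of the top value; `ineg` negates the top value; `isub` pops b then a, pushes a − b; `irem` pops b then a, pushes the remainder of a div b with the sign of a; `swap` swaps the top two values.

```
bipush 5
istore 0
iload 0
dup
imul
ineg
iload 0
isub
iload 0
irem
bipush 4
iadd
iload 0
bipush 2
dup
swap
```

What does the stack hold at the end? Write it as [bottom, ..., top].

bipush 5 → 5
istore 0 → (empty)
iload 0  → 5
dup      → 5 5
imul     → 25
ineg     → -25
iload 0  → -25 5
isub     → -30
iload 0  → -30 5
irem     → 0
bipush 4 → 0 4
iadd     → 4
iload 0  → 4 5
bipush 2 → 4 5 2
dup      → 4 5 2 2
swap     → 4 5 2 2

[4, 5, 2, 2]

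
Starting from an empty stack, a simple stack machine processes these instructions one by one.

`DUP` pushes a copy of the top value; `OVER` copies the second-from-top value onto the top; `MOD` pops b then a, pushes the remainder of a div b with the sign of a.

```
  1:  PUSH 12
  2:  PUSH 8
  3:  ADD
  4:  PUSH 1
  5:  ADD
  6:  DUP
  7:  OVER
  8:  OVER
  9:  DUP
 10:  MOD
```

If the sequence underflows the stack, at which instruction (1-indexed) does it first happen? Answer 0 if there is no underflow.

PUSH 12  12
PUSH 8   12 8
ADD      20
PUSH 1   20 1
ADD      21
DUP      21 21
OVER     21 21 21
OVER     21 21 21 21
DUP      21 21 21 21 21
MOD      21 21 21 0

0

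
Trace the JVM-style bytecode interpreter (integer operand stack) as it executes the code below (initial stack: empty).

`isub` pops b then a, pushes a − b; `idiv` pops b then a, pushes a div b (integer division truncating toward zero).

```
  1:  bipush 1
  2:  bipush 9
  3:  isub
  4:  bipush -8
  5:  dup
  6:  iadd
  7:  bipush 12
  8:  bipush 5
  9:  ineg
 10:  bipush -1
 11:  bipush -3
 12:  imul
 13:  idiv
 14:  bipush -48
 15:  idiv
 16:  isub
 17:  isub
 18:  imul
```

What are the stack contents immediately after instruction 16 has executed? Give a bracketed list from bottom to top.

bipush 1   : 1
bipush 9   : 1 9
isub       : -8
bipush -8  : -8 -8
dup        : -8 -8 -8
iadd       : -8 -16
bipush 12  : -8 -16 12
bipush 5   : -8 -16 12 5
ineg       : -8 -16 12 -5
bipush -1  : -8 -16 12 -5 -1
bipush -3  : -8 -16 12 -5 -1 -3
imul       : -8 -16 12 -5 3
idiv       : -8 -16 12 -1
bipush -48 : -8 -16 12 -1 -48
idiv       : -8 -16 12 0
isub       : -8 -16 12

[-8, -16, 12]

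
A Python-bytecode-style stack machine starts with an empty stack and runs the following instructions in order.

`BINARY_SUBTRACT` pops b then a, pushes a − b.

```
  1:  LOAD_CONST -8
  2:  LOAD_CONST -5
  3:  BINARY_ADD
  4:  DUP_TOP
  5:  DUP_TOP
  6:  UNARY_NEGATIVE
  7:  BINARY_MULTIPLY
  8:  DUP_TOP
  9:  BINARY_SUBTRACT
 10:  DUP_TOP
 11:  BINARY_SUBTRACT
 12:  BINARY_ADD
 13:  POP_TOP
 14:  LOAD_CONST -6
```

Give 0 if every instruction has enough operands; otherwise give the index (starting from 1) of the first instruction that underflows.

0

LOAD_CONST -8   -> -8
LOAD_CONST -5   -> -8 -5
BINARY_ADD      -> -13
DUP_TOP         -> -13 -13
DUP_TOP         -> -13 -13 -13
UNARY_NEGATIVE  -> -13 -13 13
BINARY_MULTIPLY -> -13 -169
DUP_TOP         -> -13 -169 -169
BINARY_SUBTRACT -> -13 0
DUP_TOP         -> -13 0 0
BINARY_SUBTRACT -> -13 0
BINARY_ADD      -> -13
POP_TOP         -> (empty)
LOAD_CONST -6   -> -6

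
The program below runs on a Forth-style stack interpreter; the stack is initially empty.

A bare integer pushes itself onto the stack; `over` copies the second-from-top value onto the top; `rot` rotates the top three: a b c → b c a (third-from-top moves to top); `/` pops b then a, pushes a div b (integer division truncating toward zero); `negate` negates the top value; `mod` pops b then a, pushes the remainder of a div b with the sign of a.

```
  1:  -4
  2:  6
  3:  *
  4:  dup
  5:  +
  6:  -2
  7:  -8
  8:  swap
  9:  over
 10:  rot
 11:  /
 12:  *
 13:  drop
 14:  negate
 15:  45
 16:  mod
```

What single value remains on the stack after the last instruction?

-4     → -4
6      → -4 6
*      → -24
dup    → -24 -24
+      → -48
-2     → -48 -2
-8     → -48 -2 -8
swap   → -48 -8 -2
over   → -48 -8 -2 -8
rot    → -48 -2 -8 -8
/      → -48 -2 1
*      → -48 -2
drop   → -48
negate → 48
45     → 48 45
mod    → 3

3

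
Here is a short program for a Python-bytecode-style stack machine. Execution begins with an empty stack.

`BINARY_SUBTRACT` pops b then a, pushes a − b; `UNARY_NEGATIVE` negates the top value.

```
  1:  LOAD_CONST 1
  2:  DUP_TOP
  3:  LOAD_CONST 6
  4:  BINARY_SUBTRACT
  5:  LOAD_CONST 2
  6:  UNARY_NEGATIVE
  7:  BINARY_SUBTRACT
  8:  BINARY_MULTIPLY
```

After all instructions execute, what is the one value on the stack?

-3

LOAD_CONST 1     1
DUP_TOP          1 1
LOAD_CONST 6     1 1 6
BINARY_SUBTRACT  1 -5
LOAD_CONST 2     1 -5 2
UNARY_NEGATIVE   1 -5 -2
BINARY_SUBTRACT  1 -3
BINARY_MULTIPLY  -3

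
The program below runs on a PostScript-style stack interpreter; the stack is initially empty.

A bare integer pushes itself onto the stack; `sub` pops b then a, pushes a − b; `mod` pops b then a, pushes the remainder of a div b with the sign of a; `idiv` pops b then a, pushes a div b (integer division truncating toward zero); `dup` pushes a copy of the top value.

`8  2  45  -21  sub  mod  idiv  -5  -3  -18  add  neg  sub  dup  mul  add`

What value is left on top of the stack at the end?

8     [8]
2     [8, 2]
45    [8, 2, 45]
-21   [8, 2, 45, -21]
sub   [8, 2, 66]
mod   [8, 2]
idiv  [4]
-5    [4, -5]
-3    [4, -5, -3]
-18   [4, -5, -3, -18]
add   [4, -5, -21]
neg   [4, -5, 21]
sub   [4, -26]
dup   [4, -26, -26]
mul   [4, 676]
add   [680]

680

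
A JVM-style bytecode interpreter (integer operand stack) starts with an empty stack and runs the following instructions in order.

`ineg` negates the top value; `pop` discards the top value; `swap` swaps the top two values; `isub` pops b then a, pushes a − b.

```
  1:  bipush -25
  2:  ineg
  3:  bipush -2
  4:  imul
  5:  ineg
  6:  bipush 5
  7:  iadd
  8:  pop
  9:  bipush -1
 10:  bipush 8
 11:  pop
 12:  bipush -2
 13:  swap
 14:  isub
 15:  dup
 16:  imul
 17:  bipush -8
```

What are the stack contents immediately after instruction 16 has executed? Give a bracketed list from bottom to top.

bipush -25 → [-25]
ineg       → [25]
bipush -2  → [25, -2]
imul       → [-50]
ineg       → [50]
bipush 5   → [50, 5]
iadd       → [55]
pop        → []
bipush -1  → [-1]
bipush 8   → [-1, 8]
pop        → [-1]
bipush -2  → [-1, -2]
swap       → [-2, -1]
isub       → [-1]
dup        → [-1, -1]
imul       → [1]

[1]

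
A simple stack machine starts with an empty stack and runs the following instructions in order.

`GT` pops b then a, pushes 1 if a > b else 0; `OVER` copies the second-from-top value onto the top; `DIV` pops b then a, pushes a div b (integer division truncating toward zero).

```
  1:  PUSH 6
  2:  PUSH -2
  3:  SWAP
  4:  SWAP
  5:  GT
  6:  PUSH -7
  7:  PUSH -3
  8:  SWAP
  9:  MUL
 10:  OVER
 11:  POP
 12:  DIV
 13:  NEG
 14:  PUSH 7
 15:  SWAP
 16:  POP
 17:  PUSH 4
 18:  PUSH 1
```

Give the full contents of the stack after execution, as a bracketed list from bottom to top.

PUSH 6  -> [6]
PUSH -2 -> [6, -2]
SWAP    -> [-2, 6]
SWAP    -> [6, -2]
GT      -> [1]
PUSH -7 -> [1, -7]
PUSH -3 -> [1, -7, -3]
SWAP    -> [1, -3, -7]
MUL     -> [1, 21]
OVER    -> [1, 21, 1]
POP     -> [1, 21]
DIV     -> [0]
NEG     -> [0]
PUSH 7  -> [0, 7]
SWAP    -> [7, 0]
POP     -> [7]
PUSH 4  -> [7, 4]
PUSH 1  -> [7, 4, 1]

[7, 4, 1]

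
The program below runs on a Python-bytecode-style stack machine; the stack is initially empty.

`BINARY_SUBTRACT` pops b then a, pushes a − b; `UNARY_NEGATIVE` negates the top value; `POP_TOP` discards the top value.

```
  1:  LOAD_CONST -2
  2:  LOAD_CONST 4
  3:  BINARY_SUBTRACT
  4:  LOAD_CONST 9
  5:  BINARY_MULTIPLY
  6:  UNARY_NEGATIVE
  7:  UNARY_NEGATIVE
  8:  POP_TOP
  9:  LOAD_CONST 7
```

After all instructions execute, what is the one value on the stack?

LOAD_CONST -2   -> [-2]
LOAD_CONST 4    -> [-2, 4]
BINARY_SUBTRACT -> [-6]
LOAD_CONST 9    -> [-6, 9]
BINARY_MULTIPLY -> [-54]
UNARY_NEGATIVE  -> [54]
UNARY_NEGATIVE  -> [-54]
POP_TOP         -> []
LOAD_CONST 7    -> [7]

7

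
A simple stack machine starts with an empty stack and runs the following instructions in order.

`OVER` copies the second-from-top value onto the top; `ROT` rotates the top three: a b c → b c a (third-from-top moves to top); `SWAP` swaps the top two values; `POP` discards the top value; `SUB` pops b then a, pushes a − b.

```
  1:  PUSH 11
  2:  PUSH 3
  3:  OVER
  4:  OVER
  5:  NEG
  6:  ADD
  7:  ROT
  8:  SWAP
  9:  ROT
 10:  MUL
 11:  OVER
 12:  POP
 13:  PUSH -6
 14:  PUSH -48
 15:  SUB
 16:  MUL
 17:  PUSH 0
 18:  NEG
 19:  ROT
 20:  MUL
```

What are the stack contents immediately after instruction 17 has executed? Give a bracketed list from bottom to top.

PUSH 11   [11]
PUSH 3    [11, 3]
OVER      [11, 3, 11]
OVER      [11, 3, 11, 3]
NEG       [11, 3, 11, -3]
ADD       [11, 3, 8]
ROT       [3, 8, 11]
SWAP      [3, 11, 8]
ROT       [11, 8, 3]
MUL       [11, 24]
OVER      [11, 24, 11]
POP       [11, 24]
PUSH -6   [11, 24, -6]
PUSH -48  [11, 24, -6, -48]
SUB       [11, 24, 42]
MUL       [11, 1008]
PUSH 0    [11, 1008, 0]

[11, 1008, 0]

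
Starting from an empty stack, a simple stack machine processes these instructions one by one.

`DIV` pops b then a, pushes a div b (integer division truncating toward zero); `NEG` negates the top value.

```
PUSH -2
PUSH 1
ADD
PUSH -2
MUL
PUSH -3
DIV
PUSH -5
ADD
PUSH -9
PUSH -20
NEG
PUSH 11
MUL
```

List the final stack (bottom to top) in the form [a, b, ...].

PUSH -2   [-2]
PUSH 1    [-2, 1]
ADD       [-1]
PUSH -2   [-1, -2]
MUL       [2]
PUSH -3   [2, -3]
DIV       [0]
PUSH -5   [0, -5]
ADD       [-5]
PUSH -9   [-5, -9]
PUSH -20  [-5, -9, -20]
NEG       [-5, -9, 20]
PUSH 11   [-5, -9, 20, 11]
MUL       [-5, -9, 220]

[-5, -9, 220]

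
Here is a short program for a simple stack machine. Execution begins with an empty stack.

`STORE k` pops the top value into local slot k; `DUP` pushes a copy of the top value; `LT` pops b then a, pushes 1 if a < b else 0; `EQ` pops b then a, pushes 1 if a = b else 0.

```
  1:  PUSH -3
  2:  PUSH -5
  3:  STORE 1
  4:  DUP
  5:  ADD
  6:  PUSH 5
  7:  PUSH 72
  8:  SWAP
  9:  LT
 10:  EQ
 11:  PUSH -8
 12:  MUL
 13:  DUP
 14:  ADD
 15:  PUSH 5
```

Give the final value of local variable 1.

PUSH -3 -> -3
PUSH -5 -> -3 -5
STORE 1 -> -3
DUP     -> -3 -3
ADD     -> -6
PUSH 5  -> -6 5
PUSH 72 -> -6 5 72
SWAP    -> -6 72 5
LT      -> -6 0
EQ      -> 0
PUSH -8 -> 0 -8
MUL     -> 0
DUP     -> 0 0
ADD     -> 0
PUSH 5  -> 0 5

-5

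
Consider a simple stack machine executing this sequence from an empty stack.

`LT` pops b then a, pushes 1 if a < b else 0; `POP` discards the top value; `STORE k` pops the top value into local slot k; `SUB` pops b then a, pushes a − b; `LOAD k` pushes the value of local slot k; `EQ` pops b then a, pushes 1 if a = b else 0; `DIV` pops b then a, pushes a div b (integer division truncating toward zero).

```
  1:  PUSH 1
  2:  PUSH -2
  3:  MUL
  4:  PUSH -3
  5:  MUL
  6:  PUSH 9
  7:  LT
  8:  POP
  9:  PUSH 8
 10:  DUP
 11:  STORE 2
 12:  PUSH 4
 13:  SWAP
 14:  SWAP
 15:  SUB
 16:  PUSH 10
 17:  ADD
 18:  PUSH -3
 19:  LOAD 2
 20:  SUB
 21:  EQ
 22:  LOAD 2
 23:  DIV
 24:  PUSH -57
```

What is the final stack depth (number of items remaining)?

2

PUSH 1    1
PUSH -2   1 -2
MUL       -2
PUSH -3   -2 -3
MUL       6
PUSH 9    6 9
LT        1
POP       (empty)
PUSH 8    8
DUP       8 8
STORE 2   8
PUSH 4    8 4
SWAP      4 8
SWAP      8 4
SUB       4
PUSH 10   4 10
ADD       14
PUSH -3   14 -3
LOAD 2    14 -3 8
SUB       14 -11
EQ        0
LOAD 2    0 8
DIV       0
PUSH -57  0 -57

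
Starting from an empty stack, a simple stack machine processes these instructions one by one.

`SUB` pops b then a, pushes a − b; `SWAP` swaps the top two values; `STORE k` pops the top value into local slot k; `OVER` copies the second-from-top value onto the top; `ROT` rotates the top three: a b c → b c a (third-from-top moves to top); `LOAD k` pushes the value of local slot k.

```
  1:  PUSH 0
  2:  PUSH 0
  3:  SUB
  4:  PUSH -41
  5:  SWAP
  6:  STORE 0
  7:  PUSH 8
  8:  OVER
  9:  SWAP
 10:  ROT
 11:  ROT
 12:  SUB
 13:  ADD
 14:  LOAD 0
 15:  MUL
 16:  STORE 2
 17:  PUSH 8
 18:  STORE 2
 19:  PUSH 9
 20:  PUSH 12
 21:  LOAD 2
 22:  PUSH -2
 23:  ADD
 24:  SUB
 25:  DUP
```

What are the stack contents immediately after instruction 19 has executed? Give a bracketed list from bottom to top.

[9]

PUSH 0   : [0]
PUSH 0   : [0, 0]
SUB      : [0]
PUSH -41 : [0, -41]
SWAP     : [-41, 0]
STORE 0  : [-41]
PUSH 8   : [-41, 8]
OVER     : [-41, 8, -41]
SWAP     : [-41, -41, 8]
ROT      : [-41, 8, -41]
ROT      : [8, -41, -41]
SUB      : [8, 0]
ADD      : [8]
LOAD 0   : [8, 0]
MUL      : [0]
STORE 2  : []
PUSH 8   : [8]
STORE 2  : []
PUSH 9   : [9]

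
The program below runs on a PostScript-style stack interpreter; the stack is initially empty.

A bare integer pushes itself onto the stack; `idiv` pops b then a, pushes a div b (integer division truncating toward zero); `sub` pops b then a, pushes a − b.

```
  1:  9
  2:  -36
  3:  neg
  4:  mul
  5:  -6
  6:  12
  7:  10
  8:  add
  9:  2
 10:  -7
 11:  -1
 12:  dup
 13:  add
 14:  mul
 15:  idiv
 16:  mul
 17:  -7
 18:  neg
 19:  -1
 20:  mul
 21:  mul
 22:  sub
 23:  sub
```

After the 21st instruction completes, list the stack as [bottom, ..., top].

[324, -6, 0]

9    : [9]
-36  : [9, -36]
neg  : [9, 36]
mul  : [324]
-6   : [324, -6]
12   : [324, -6, 12]
10   : [324, -6, 12, 10]
add  : [324, -6, 22]
2    : [324, -6, 22, 2]
-7   : [324, -6, 22, 2, -7]
-1   : [324, -6, 22, 2, -7, -1]
dup  : [324, -6, 22, 2, -7, -1, -1]
add  : [324, -6, 22, 2, -7, -2]
mul  : [324, -6, 22, 2, 14]
idiv : [324, -6, 22, 0]
mul  : [324, -6, 0]
-7   : [324, -6, 0, -7]
neg  : [324, -6, 0, 7]
-1   : [324, -6, 0, 7, -1]
mul  : [324, -6, 0, -7]
mul  : [324, -6, 0]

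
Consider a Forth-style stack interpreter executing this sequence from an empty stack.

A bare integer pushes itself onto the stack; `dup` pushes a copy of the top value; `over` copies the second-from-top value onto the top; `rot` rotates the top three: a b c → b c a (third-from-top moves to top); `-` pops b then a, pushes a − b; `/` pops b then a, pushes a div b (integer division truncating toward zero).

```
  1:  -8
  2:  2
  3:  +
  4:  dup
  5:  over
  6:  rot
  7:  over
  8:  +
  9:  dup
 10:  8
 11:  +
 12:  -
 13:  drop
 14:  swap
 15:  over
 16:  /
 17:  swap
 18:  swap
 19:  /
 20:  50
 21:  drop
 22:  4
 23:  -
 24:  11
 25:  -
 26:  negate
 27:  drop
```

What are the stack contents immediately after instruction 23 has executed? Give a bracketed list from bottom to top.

[-10]

-8   -> [-8]
2    -> [-8, 2]
+    -> [-6]
dup  -> [-6, -6]
over -> [-6, -6, -6]
rot  -> [-6, -6, -6]
over -> [-6, -6, -6, -6]
+    -> [-6, -6, -12]
dup  -> [-6, -6, -12, -12]
8    -> [-6, -6, -12, -12, 8]
+    -> [-6, -6, -12, -4]
-    -> [-6, -6, -8]
drop -> [-6, -6]
swap -> [-6, -6]
over -> [-6, -6, -6]
/    -> [-6, 1]
swap -> [1, -6]
swap -> [-6, 1]
/    -> [-6]
50   -> [-6, 50]
drop -> [-6]
4    -> [-6, 4]
-    -> [-10]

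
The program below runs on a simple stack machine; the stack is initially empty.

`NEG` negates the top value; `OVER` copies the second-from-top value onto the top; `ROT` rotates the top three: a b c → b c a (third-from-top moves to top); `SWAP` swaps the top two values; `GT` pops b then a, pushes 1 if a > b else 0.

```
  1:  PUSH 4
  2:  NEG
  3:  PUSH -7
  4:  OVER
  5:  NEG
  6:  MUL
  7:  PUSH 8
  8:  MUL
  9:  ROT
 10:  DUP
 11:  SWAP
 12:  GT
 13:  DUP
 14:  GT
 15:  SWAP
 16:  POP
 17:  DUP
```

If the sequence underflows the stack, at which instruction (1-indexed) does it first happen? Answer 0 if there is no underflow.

9

PUSH 4  -> [4]
NEG     -> [-4]
PUSH -7 -> [-4, -7]
OVER    -> [-4, -7, -4]
NEG     -> [-4, -7, 4]
MUL     -> [-4, -28]
PUSH 8  -> [-4, -28, 8]
MUL     -> [-4, -224]
ROT  — needs 3 operands, stack has 2 → underflow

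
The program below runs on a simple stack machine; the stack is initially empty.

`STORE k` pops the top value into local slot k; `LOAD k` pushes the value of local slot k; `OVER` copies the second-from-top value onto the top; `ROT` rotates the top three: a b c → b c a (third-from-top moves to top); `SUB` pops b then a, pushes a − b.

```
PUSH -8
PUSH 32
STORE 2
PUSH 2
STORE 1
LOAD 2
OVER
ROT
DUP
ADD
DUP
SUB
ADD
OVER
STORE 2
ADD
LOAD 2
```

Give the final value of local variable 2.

PUSH -8 -> [-8]
PUSH 32 -> [-8, 32]
STORE 2 -> [-8]
PUSH 2  -> [-8, 2]
STORE 1 -> [-8]
LOAD 2  -> [-8, 32]
OVER    -> [-8, 32, -8]
ROT     -> [32, -8, -8]
DUP     -> [32, -8, -8, -8]
ADD     -> [32, -8, -16]
DUP     -> [32, -8, -16, -16]
SUB     -> [32, -8, 0]
ADD     -> [32, -8]
OVER    -> [32, -8, 32]
STORE 2 -> [32, -8]
ADD     -> [24]
LOAD 2  -> [24, 32]

32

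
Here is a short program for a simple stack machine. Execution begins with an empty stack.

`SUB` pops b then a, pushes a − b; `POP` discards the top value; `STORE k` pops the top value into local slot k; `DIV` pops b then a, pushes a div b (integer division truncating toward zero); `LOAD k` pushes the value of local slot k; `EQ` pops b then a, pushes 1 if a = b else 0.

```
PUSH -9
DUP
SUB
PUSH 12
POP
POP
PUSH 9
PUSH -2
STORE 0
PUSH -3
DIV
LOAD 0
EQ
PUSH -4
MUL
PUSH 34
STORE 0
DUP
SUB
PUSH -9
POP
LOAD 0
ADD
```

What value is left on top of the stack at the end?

34

PUSH -9 -> [-9]
DUP     -> [-9, -9]
SUB     -> [0]
PUSH 12 -> [0, 12]
POP     -> [0]
POP     -> []
PUSH 9  -> [9]
PUSH -2 -> [9, -2]
STORE 0 -> [9]
PUSH -3 -> [9, -3]
DIV     -> [-3]
LOAD 0  -> [-3, -2]
EQ      -> [0]
PUSH -4 -> [0, -4]
MUL     -> [0]
PUSH 34 -> [0, 34]
STORE 0 -> [0]
DUP     -> [0, 0]
SUB     -> [0]
PUSH -9 -> [0, -9]
POP     -> [0]
LOAD 0  -> [0, 34]
ADD     -> [34]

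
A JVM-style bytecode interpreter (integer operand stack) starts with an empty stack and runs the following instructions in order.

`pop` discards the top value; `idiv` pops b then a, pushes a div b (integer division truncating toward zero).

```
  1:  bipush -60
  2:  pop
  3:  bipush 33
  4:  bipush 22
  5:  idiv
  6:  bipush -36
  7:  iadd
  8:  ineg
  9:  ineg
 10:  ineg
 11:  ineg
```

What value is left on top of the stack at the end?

bipush -60 → -60
pop        → (empty)
bipush 33  → 33
bipush 22  → 33 22
idiv       → 1
bipush -36 → 1 -36
iadd       → -35
ineg       → 35
ineg       → -35
ineg       → 35
ineg       → -35

-35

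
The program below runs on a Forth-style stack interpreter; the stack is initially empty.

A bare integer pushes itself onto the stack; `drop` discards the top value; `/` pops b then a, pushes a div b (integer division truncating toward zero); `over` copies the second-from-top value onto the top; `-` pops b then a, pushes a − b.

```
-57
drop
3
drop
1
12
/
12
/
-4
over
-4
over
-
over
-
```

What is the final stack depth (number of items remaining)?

4

-57   [-57]
drop  []
3     [3]
drop  []
1     [1]
12    [1, 12]
/     [0]
12    [0, 12]
/     [0]
-4    [0, -4]
over  [0, -4, 0]
-4    [0, -4, 0, -4]
over  [0, -4, 0, -4, 0]
-     [0, -4, 0, -4]
over  [0, -4, 0, -4, 0]
-     [0, -4, 0, -4]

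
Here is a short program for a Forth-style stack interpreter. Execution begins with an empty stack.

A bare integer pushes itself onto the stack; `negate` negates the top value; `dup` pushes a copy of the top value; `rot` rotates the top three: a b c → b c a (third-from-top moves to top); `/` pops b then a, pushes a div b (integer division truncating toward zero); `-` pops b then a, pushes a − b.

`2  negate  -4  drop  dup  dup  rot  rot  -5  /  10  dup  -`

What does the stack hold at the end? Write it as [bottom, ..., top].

[-2, -2, 0, 0]

2      : [2]
negate : [-2]
-4     : [-2, -4]
drop   : [-2]
dup    : [-2, -2]
dup    : [-2, -2, -2]
rot    : [-2, -2, -2]
rot    : [-2, -2, -2]
-5     : [-2, -2, -2, -5]
/      : [-2, -2, 0]
10     : [-2, -2, 0, 10]
dup    : [-2, -2, 0, 10, 10]
-      : [-2, -2, 0, 0]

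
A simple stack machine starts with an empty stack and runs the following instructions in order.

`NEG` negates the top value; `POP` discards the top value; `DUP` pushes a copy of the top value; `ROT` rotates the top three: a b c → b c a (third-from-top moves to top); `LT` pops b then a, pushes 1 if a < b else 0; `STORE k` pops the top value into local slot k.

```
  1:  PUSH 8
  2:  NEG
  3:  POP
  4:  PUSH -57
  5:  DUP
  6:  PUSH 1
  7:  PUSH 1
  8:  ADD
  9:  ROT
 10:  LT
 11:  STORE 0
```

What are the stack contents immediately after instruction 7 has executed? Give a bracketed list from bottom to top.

[-57, -57, 1, 1]

PUSH 8   → 8
NEG      → -8
POP      → (empty)
PUSH -57 → -57
DUP      → -57 -57
PUSH 1   → -57 -57 1
PUSH 1   → -57 -57 1 1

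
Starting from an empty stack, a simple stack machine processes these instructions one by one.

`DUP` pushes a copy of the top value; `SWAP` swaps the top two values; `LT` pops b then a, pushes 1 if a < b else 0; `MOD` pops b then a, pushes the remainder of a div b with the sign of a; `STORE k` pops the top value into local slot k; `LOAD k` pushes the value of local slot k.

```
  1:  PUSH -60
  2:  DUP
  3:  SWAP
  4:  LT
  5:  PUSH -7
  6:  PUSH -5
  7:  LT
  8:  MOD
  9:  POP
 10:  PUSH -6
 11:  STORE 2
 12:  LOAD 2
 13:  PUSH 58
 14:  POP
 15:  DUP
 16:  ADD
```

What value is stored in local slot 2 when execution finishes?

-6

PUSH -60 → [-60]
DUP      → [-60, -60]
SWAP     → [-60, -60]
LT       → [0]
PUSH -7  → [0, -7]
PUSH -5  → [0, -7, -5]
LT       → [0, 1]
MOD      → [0]
POP      → []
PUSH -6  → [-6]
STORE 2  → []
LOAD 2   → [-6]
PUSH 58  → [-6, 58]
POP      → [-6]
DUP      → [-6, -6]
ADD      → [-12]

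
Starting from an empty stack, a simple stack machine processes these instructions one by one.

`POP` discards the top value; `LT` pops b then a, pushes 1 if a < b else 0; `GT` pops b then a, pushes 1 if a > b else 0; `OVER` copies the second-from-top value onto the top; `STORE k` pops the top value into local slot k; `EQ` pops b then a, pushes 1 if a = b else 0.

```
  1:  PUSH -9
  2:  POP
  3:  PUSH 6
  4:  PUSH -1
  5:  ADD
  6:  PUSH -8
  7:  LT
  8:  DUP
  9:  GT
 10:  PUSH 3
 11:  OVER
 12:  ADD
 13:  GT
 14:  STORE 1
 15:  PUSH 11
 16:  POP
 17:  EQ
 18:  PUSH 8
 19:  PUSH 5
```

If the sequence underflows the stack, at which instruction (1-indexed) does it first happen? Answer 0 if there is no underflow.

17

PUSH -9 -> [-9]
POP     -> []
PUSH 6  -> [6]
PUSH -1 -> [6, -1]
ADD     -> [5]
PUSH -8 -> [5, -8]
LT      -> [0]
DUP     -> [0, 0]
GT      -> [0]
PUSH 3  -> [0, 3]
OVER    -> [0, 3, 0]
ADD     -> [0, 3]
GT      -> [0]
STORE 1 -> []
PUSH 11 -> [11]
POP     -> []
EQ  — needs 2 operands, stack has 0 → underflow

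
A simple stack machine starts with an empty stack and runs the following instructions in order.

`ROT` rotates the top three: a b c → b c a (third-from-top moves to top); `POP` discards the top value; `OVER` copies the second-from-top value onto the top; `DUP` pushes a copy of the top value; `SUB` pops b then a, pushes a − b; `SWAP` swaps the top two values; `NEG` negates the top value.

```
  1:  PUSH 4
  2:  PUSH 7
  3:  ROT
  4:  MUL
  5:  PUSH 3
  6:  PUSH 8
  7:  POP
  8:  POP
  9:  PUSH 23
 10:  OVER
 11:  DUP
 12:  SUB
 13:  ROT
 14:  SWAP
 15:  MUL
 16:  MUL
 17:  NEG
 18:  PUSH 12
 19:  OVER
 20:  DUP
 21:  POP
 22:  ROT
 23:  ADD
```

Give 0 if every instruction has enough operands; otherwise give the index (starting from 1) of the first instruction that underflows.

PUSH 4 -> [4]
PUSH 7 -> [4, 7]
ROT  — needs 3 operands, stack has 2 → underflow

3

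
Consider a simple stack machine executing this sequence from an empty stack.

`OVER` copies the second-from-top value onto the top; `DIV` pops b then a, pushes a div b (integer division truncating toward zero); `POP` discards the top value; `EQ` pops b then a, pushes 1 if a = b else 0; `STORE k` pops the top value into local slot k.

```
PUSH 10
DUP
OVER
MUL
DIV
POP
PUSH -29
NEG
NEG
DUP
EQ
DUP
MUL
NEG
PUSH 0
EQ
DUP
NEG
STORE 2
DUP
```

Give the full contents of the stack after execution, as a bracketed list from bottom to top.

[0, 0]

PUSH 10  : 10
DUP      : 10 10
OVER     : 10 10 10
MUL      : 10 100
DIV      : 0
POP      : (empty)
PUSH -29 : -29
NEG      : 29
NEG      : -29
DUP      : -29 -29
EQ       : 1
DUP      : 1 1
MUL      : 1
NEG      : -1
PUSH 0   : -1 0
EQ       : 0
DUP      : 0 0
NEG      : 0 0
STORE 2  : 0
DUP      : 0 0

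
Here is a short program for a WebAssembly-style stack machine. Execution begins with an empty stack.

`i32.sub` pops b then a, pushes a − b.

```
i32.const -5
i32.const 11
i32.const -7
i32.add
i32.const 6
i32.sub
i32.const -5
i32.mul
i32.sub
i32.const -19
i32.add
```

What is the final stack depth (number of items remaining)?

1

i32.const -5  -> [-5]
i32.const 11  -> [-5, 11]
i32.const -7  -> [-5, 11, -7]
i32.add       -> [-5, 4]
i32.const 6   -> [-5, 4, 6]
i32.sub       -> [-5, -2]
i32.const -5  -> [-5, -2, -5]
i32.mul       -> [-5, 10]
i32.sub       -> [-15]
i32.const -19 -> [-15, -19]
i32.add       -> [-34]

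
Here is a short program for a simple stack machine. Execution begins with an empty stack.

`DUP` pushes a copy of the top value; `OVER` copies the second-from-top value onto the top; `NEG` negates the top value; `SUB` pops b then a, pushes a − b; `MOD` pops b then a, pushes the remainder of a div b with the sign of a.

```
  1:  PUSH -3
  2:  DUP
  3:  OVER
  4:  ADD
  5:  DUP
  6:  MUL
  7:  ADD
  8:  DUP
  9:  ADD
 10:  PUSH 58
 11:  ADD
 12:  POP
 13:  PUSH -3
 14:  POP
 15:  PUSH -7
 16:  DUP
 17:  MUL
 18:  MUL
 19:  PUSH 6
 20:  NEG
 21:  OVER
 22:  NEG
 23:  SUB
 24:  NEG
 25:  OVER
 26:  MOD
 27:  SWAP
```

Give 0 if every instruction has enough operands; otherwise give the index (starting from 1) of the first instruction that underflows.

18

PUSH -3  -3
DUP      -3 -3
OVER     -3 -3 -3
ADD      -3 -6
DUP      -3 -6 -6
MUL      -3 36
ADD      33
DUP      33 33
ADD      66
PUSH 58  66 58
ADD      124
POP      (empty)
PUSH -3  -3
POP      (empty)
PUSH -7  -7
DUP      -7 -7
MUL      49
MUL  — needs 2 operands, stack has 1 → underflow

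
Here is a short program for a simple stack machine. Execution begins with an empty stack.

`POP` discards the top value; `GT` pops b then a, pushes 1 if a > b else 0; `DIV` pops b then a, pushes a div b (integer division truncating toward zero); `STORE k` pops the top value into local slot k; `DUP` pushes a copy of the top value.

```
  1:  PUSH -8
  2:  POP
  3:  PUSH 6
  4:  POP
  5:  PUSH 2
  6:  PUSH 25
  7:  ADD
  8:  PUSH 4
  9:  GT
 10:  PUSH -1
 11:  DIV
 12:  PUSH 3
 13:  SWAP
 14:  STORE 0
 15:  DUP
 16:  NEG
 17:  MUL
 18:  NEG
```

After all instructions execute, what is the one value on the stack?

PUSH -8 : -8
POP     : (empty)
PUSH 6  : 6
POP     : (empty)
PUSH 2  : 2
PUSH 25 : 2 25
ADD     : 27
PUSH 4  : 27 4
GT      : 1
PUSH -1 : 1 -1
DIV     : -1
PUSH 3  : -1 3
SWAP    : 3 -1
STORE 0 : 3
DUP     : 3 3
NEG     : 3 -3
MUL     : -9
NEG     : 9

9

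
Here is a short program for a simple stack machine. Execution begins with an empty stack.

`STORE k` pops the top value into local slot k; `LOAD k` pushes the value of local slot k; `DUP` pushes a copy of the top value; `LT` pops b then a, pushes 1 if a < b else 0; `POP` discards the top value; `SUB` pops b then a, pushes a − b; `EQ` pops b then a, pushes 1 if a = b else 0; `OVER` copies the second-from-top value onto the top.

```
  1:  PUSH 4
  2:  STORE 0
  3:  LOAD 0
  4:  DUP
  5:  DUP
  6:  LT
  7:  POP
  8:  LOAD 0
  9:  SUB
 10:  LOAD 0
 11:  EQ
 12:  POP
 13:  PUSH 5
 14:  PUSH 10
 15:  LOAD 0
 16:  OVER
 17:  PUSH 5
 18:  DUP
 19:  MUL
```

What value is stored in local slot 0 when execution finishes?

PUSH 4   [4]
STORE 0  []
LOAD 0   [4]
DUP      [4, 4]
DUP      [4, 4, 4]
LT       [4, 0]
POP      [4]
LOAD 0   [4, 4]
SUB      [0]
LOAD 0   [0, 4]
EQ       [0]
POP      []
PUSH 5   [5]
PUSH 10  [5, 10]
LOAD 0   [5, 10, 4]
OVER     [5, 10, 4, 10]
PUSH 5   [5, 10, 4, 10, 5]
DUP      [5, 10, 4, 10, 5, 5]
MUL      [5, 10, 4, 10, 25]

4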